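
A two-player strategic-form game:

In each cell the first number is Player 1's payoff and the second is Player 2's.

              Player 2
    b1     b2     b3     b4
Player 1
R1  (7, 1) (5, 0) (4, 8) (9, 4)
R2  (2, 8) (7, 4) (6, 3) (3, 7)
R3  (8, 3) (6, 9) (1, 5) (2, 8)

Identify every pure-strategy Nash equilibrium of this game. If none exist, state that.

(R1, b1): Player 1 can switch to R3 (7 → 8). Not NE.
(R1, b2): Player 1 can switch to R2 (5 → 7). Not NE.
(R1, b3): Player 1 can switch to R2 (4 → 6). Not NE.
(R1, b4): Player 2 can switch to b3 (4 → 8). Not NE.
(R2, b1): Player 1 can switch to R1 (2 → 7). Not NE.
(R2, b2): Player 2 can switch to b1 (4 → 8). Not NE.
(R2, b3): Player 2 can switch to b1 (3 → 8). Not NE.
(R2, b4): Player 1 can switch to R1 (3 → 9). Not NE.
(R3, b1): Player 2 can switch to b2 (3 → 9). Not NE.
(R3, b2): Player 1 can switch to R2 (6 → 7). Not NE.
(The remaining 2 profiles each have a profitable deviation by the same check.)

none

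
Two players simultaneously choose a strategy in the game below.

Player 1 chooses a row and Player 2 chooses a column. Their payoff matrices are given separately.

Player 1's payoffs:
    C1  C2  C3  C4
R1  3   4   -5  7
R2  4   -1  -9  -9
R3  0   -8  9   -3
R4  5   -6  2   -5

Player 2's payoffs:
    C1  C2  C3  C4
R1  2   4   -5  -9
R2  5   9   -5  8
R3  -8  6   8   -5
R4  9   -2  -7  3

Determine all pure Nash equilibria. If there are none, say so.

The pure Nash equilibria are (R1, C2); (R3, C3); (R4, C1).

Player 1 against C1: payoffs 3, 4, 0, 5 → best response R4.
Player 1 against C2: payoffs 4, -1, -8, -6 → best response R1.
Player 1 against C3: payoffs -5, -9, 9, 2 → best response R3.
Player 1 against C4: payoffs 7, -9, -3, -5 → best response R1.
Player 2 against R1: payoffs 2, 4, -5, -9 → best response C2.
Player 2 against R2: payoffs 5, 9, -5, 8 → best response C2.
Player 2 against R3: payoffs -8, 6, 8, -5 → best response C3.
Player 2 against R4: payoffs 9, -2, -7, 3 → best response C1.
Mutual best responses: (R1, C2); (R3, C3); (R4, C1).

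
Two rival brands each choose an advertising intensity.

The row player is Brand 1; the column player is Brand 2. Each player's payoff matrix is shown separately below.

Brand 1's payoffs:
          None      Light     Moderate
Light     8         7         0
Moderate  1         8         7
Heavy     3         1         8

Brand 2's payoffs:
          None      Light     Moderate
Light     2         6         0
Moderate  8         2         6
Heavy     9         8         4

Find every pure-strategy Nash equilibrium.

none

(Light, None): Brand 2 can switch to Light (2 → 6). Not NE.
(Light, Light): Brand 1 can switch to Moderate (7 → 8). Not NE.
(Light, Moderate): Brand 1 can switch to Moderate (0 → 7). Not NE.
(Moderate, None): Brand 1 can switch to Light (1 → 8). Not NE.
(Moderate, Light): Brand 2 can switch to None (2 → 8). Not NE.
(Moderate, Moderate): Brand 1 can switch to Heavy (7 → 8). Not NE.
(The remaining 3 profiles each have a profitable deviation by the same check.)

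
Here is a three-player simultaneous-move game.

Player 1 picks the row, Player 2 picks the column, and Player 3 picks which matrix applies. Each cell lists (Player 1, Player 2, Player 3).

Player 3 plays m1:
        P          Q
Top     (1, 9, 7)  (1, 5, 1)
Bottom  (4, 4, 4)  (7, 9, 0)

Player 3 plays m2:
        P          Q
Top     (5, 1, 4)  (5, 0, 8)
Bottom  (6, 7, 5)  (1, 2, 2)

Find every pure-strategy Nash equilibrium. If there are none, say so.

The unique pure-strategy Nash equilibrium is (Bottom, P, m2).

For each player, find the best response to each opponent profile; mutual best responses are the pure NE.
Player 1 against (P, m1): payoffs 1, 4 → best response Bottom.
Player 1 against (P, m2): payoffs 5, 6 → best response Bottom.
Player 1 against (Q, m1): payoffs 1, 7 → best response Bottom.
Player 1 against (Q, m2): payoffs 5, 1 → best response Top.
Player 2 against (Top, m1): payoffs 9, 5 → best response P.
Player 2 against (Top, m2): payoffs 1, 0 → best response P.
Player 2 against (Bottom, m1): payoffs 4, 9 → best response Q.
Player 2 against (Bottom, m2): payoffs 7, 2 → best response P.
Player 3 against (Top, P): payoffs 7, 4 → best response m1.
Player 3 against (Top, Q): payoffs 1, 8 → best response m2.
Player 3 against (Bottom, P): payoffs 4, 5 → best response m2.
Player 3 against (Bottom, Q): payoffs 0, 2 → best response m2.
Mutual best responses: (Bottom, P, m2).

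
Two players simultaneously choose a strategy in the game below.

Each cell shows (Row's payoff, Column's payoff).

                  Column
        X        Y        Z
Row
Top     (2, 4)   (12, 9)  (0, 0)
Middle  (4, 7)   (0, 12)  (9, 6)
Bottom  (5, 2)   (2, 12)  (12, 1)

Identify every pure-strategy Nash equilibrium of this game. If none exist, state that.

(Top, X): Row can switch to Middle (2 → 4). Not NE.
(Top, Y): Row gets 12, best alternative 2; Column gets 9, best alternative 4. No profitable deviation — NE.
(Top, Z): Row can switch to Middle (0 → 9). Not NE.
(Middle, X): Row can switch to Bottom (4 → 5). Not NE.
(Middle, Y): Row can switch to Top (0 → 12). Not NE.
(Middle, Z): Row can switch to Bottom (9 → 12). Not NE.
(Bottom, X): Column can switch to Y (2 → 12). Not NE.
(Bottom, Y): Row can switch to Top (2 → 12). Not NE.
(Bottom, Z): Column can switch to X (1 → 2). Not NE.

The unique pure-strategy Nash equilibrium is (Top, Y).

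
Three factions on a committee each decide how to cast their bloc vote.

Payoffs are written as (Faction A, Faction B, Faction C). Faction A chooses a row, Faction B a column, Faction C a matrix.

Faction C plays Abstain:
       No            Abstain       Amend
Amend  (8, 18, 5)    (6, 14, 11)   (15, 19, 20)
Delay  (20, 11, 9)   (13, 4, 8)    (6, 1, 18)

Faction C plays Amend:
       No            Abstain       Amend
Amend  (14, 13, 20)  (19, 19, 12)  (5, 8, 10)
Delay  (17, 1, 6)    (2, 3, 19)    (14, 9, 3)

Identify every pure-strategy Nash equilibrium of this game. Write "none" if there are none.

Pure-strategy Nash equilibria: (Amend, Abstain, Amend); (Amend, Amend, Abstain); (Delay, No, Abstain)

(Amend, No, Abstain): Faction A can switch to Delay (8 → 20). Not NE.
(Amend, No, Amend): Faction A can switch to Delay (14 → 17). Not NE.
(Amend, Abstain, Abstain): Faction A can switch to Delay (6 → 13). Not NE.
(Amend, Abstain, Amend): Faction A gets 19, best alternative 2; Faction B gets 19, best alternative 13; Faction C gets 12, best alternative 11. No profitable deviation — NE.
(Amend, Amend, Abstain): Faction A gets 15, best alternative 6; Faction B gets 19, best alternative 18; Faction C gets 20, best alternative 10. No profitable deviation — NE.
(Amend, Amend, Amend): Faction A can switch to Delay (5 → 14). Not NE.
(Delay, No, Abstain): Faction A gets 20, best alternative 8; Faction B gets 11, best alternative 4; Faction C gets 9, best alternative 6. No profitable deviation — NE.
(Delay, No, Amend): Faction B can switch to Abstain (1 → 3). Not NE.
(Delay, Abstain, Abstain): Faction B can switch to No (4 → 11). Not NE.
(Delay, Abstain, Amend): Faction A can switch to Amend (2 → 19). Not NE.
(Delay, Amend, Abstain): Faction A can switch to Amend (6 → 15). Not NE.
(Delay, Amend, Amend): Faction C can switch to Abstain (3 → 18). Not NE.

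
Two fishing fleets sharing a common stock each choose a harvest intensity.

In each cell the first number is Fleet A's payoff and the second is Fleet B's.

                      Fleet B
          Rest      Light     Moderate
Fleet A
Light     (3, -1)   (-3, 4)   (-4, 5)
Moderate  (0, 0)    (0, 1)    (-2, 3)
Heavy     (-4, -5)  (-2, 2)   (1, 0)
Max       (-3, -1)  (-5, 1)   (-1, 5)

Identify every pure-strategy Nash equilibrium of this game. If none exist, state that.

(Light, Rest): Fleet B can switch to Light (-1 → 4). Not NE.
(Light, Light): Fleet A can switch to Moderate (-3 → 0). Not NE.
(Light, Moderate): Fleet A can switch to Moderate (-4 → -2). Not NE.
(Moderate, Rest): Fleet A can switch to Light (0 → 3). Not NE.
(Moderate, Light): Fleet B can switch to Moderate (1 → 3). Not NE.
(Moderate, Moderate): Fleet A can switch to Heavy (-2 → 1). Not NE.
(The remaining 6 profiles each have a profitable deviation by the same check.)

No pure-strategy Nash equilibrium.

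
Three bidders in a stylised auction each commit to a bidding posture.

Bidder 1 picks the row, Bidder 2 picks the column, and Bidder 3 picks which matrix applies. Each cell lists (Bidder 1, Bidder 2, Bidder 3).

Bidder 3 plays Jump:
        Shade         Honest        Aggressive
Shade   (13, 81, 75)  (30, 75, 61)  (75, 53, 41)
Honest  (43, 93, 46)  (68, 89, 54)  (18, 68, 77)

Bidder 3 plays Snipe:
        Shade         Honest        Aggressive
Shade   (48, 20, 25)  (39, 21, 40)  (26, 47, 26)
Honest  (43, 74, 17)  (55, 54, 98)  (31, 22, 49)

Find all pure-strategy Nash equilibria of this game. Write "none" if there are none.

Bidder 1 against (Shade, Jump): payoffs 13, 43 → best response Honest.
Bidder 1 against (Shade, Snipe): payoffs 48, 43 → best response Shade.
Bidder 1 against (Honest, Jump): payoffs 30, 68 → best response Honest.
Bidder 1 against (Honest, Snipe): payoffs 39, 55 → best response Honest.
Bidder 1 against (Aggressive, Jump): payoffs 75, 18 → best response Shade.
Bidder 1 against (Aggressive, Snipe): payoffs 26, 31 → best response Honest.
Bidder 2 against (Shade, Jump): payoffs 81, 75, 53 → best response Shade.
Bidder 2 against (Shade, Snipe): payoffs 20, 21, 47 → best response Aggressive.
Bidder 2 against (Honest, Jump): payoffs 93, 89, 68 → best response Shade.
Bidder 2 against (Honest, Snipe): payoffs 74, 54, 22 → best response Shade.
Bidder 3 against (Shade, Shade): payoffs 75, 25 → best response Jump.
Bidder 3 against (Shade, Honest): payoffs 61, 40 → best response Jump.
Bidder 3 against (Shade, Aggressive): payoffs 41, 26 → best response Jump.
Bidder 3 against (Honest, Shade): payoffs 46, 17 → best response Jump.
Bidder 3 against (Honest, Honest): payoffs 54, 98 → best response Snipe.
Bidder 3 against (Honest, Aggressive): payoffs 77, 49 → best response Jump.
Mutual best responses: (Honest, Shade, Jump).

The unique pure-strategy Nash equilibrium is (Honest, Shade, Jump).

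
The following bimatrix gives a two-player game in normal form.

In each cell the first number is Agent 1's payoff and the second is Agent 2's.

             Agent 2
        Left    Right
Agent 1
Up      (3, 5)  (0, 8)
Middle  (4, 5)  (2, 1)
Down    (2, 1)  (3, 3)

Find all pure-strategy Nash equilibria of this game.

Pure-strategy Nash equilibria: (Middle, Left) and (Down, Right)

Check each profile: it is a Nash equilibrium iff no player can strictly gain by switching unilaterally.
(Up, Left): Agent 1 can switch to Middle (3 → 4). Not NE.
(Up, Right): Agent 1 can switch to Middle (0 → 2). Not NE.
(Middle, Left): Agent 1 gets 4, best alternative 3; Agent 2 gets 5, best alternative 1. No profitable deviation — NE.
(Middle, Right): Agent 1 can switch to Down (2 → 3). Not NE.
(Down, Left): Agent 1 can switch to Up (2 → 3). Not NE.
(Down, Right): Agent 1 gets 3, best alternative 2; Agent 2 gets 3, best alternative 1. No profitable deviation — NE.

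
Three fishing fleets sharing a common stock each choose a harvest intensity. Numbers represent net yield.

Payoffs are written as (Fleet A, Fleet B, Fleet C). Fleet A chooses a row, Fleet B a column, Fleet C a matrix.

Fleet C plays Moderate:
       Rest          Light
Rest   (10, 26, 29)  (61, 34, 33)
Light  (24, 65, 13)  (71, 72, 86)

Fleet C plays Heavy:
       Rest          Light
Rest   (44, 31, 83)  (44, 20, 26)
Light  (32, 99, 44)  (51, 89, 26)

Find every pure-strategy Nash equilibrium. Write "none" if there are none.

For each strategy profile, look for a profitable unilateral deviation.
(Rest, Rest, Moderate): Fleet A can switch to Light (10 → 24). Not NE.
(Rest, Rest, Heavy): Fleet A gets 44, best alternative 32; Fleet B gets 31, best alternative 20; Fleet C gets 83, best alternative 29. No profitable deviation — NE.
(Rest, Light, Moderate): Fleet A can switch to Light (61 → 71). Not NE.
(Rest, Light, Heavy): Fleet A can switch to Light (44 → 51). Not NE.
(Light, Rest, Moderate): Fleet B can switch to Light (65 → 72). Not NE.
(Light, Rest, Heavy): Fleet A can switch to Rest (32 → 44). Not NE.
(Light, Light, Moderate): Fleet A gets 71, best alternative 61; Fleet B gets 72, best alternative 65; Fleet C gets 86, best alternative 26. No profitable deviation — NE.
(Light, Light, Heavy): Fleet B can switch to Rest (89 → 99). Not NE.

Pure-strategy Nash equilibria: (Rest, Rest, Heavy) and (Light, Light, Moderate)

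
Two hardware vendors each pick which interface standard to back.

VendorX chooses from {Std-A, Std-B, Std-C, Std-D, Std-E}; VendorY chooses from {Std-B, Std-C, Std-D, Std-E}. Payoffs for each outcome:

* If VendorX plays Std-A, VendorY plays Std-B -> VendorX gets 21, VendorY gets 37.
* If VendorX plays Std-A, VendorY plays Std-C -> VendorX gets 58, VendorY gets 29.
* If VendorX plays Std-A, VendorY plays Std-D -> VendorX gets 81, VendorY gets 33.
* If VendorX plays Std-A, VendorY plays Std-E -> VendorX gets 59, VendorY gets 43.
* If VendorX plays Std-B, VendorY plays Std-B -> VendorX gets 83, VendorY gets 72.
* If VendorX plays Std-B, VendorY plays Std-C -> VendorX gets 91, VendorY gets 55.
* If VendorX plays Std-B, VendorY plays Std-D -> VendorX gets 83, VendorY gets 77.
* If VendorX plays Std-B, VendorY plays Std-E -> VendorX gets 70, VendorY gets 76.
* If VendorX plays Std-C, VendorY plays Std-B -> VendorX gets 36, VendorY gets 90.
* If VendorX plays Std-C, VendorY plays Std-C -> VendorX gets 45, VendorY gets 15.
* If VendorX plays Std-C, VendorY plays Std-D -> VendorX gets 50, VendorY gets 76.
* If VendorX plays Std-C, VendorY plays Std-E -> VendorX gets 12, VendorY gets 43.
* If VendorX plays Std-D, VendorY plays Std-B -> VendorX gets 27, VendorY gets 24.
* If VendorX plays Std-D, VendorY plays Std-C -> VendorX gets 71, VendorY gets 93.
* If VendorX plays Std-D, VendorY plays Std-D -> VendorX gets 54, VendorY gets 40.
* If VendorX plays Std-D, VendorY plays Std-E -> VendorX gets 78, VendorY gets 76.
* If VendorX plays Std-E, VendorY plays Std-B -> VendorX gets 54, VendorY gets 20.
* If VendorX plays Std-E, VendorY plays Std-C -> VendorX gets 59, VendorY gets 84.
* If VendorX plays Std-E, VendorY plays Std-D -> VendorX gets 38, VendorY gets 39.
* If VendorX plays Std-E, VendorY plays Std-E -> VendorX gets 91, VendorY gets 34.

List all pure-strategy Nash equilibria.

Pure NE: (Std-B, Std-D)

For each player, find the best response to each opponent profile; mutual best responses are the pure NE.
VendorX against Std-B: payoffs 21, 83, 36, 27, 54 → best response Std-B.
VendorX against Std-C: payoffs 58, 91, 45, 71, 59 → best response Std-B.
VendorX against Std-D: payoffs 81, 83, 50, 54, 38 → best response Std-B.
VendorX against Std-E: payoffs 59, 70, 12, 78, 91 → best response Std-E.
VendorY against Std-A: payoffs 37, 29, 33, 43 → best response Std-E.
VendorY against Std-B: payoffs 72, 55, 77, 76 → best response Std-D.
VendorY against Std-C: payoffs 90, 15, 76, 43 → best response Std-B.
VendorY against Std-D: payoffs 24, 93, 40, 76 → best response Std-C.
VendorY against Std-E: payoffs 20, 84, 39, 34 → best response Std-C.
Mutual best responses: (Std-B, Std-D).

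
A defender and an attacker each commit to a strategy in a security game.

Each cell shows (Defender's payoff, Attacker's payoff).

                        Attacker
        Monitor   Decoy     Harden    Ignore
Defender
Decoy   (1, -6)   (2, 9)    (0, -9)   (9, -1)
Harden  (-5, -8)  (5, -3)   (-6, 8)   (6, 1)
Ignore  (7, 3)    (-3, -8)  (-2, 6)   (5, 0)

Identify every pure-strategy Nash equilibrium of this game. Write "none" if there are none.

No pure-strategy Nash equilibrium.

Defender against Monitor: payoffs 1, -5, 7 → best response Ignore.
Defender against Decoy: payoffs 2, 5, -3 → best response Harden.
Defender against Harden: payoffs 0, -6, -2 → best response Decoy.
Defender against Ignore: payoffs 9, 6, 5 → best response Decoy.
Attacker against Decoy: payoffs -6, 9, -9, -1 → best response Decoy.
Attacker against Harden: payoffs -8, -3, 8, 1 → best response Harden.
Attacker against Ignore: payoffs 3, -8, 6, 0 → best response Harden.
No profile is a mutual best response for all players.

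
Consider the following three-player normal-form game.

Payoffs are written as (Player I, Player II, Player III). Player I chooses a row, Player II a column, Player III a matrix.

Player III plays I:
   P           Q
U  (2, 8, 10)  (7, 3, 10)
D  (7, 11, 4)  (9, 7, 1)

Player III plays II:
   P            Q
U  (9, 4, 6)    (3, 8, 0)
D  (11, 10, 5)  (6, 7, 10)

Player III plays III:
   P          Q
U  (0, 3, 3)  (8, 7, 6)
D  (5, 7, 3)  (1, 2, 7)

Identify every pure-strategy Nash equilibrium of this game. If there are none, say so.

Player I against (P, I): payoffs 2, 7 → best response D.
Player I against (P, II): payoffs 9, 11 → best response D.
Player I against (P, III): payoffs 0, 5 → best response D.
Player I against (Q, I): payoffs 7, 9 → best response D.
Player I against (Q, II): payoffs 3, 6 → best response D.
Player I against (Q, III): payoffs 8, 1 → best response U.
Player II against (U, I): payoffs 8, 3 → best response P.
Player II against (U, II): payoffs 4, 8 → best response Q.
Player II against (U, III): payoffs 3, 7 → best response Q.
Player II against (D, I): payoffs 11, 7 → best response P.
Player II against (D, II): payoffs 10, 7 → best response P.
Player II against (D, III): payoffs 7, 2 → best response P.
Player III against (U, P): payoffs 10, 6, 3 → best response I.
Player III against (U, Q): payoffs 10, 0, 6 → best response I.
Player III against (D, P): payoffs 4, 5, 3 → best response II.
Player III against (D, Q): payoffs 1, 10, 7 → best response II.
Mutual best responses: (D, P, II).

(D, P, II)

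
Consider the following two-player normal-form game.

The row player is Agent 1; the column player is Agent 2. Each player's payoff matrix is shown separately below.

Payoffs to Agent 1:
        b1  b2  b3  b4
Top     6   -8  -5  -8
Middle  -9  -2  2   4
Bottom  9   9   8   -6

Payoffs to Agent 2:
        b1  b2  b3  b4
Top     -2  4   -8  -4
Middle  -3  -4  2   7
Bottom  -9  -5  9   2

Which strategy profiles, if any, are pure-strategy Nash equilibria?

Agent 1 against b1: payoffs 6, -9, 9 → best response Bottom.
Agent 1 against b2: payoffs -8, -2, 9 → best response Bottom.
Agent 1 against b3: payoffs -5, 2, 8 → best response Bottom.
Agent 1 against b4: payoffs -8, 4, -6 → best response Middle.
Agent 2 against Top: payoffs -2, 4, -8, -4 → best response b2.
Agent 2 against Middle: payoffs -3, -4, 2, 7 → best response b4.
Agent 2 against Bottom: payoffs -9, -5, 9, 2 → best response b3.
Mutual best responses: (Middle, b4); (Bottom, b3).

Pure-strategy Nash equilibria: (Middle, b4), (Bottom, b3)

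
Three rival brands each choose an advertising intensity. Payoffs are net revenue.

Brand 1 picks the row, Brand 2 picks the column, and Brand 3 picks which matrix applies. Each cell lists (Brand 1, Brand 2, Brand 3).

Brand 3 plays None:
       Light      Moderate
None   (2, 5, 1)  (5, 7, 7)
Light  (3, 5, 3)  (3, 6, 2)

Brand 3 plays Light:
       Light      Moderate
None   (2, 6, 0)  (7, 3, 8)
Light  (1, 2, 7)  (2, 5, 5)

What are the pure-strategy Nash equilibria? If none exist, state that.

No pure-strategy Nash equilibrium.

(None, Light, None): Brand 1 can switch to Light (2 → 3). Not NE.
(None, Light, Light): Brand 3 can switch to None (0 → 1). Not NE.
(None, Moderate, None): Brand 3 can switch to Light (7 → 8). Not NE.
(None, Moderate, Light): Brand 2 can switch to Light (3 → 6). Not NE.
(Light, Light, None): Brand 2 can switch to Moderate (5 → 6). Not NE.
(Light, Light, Light): Brand 1 can switch to None (1 → 2). Not NE.
(The remaining 2 profiles each have a profitable deviation by the same check.)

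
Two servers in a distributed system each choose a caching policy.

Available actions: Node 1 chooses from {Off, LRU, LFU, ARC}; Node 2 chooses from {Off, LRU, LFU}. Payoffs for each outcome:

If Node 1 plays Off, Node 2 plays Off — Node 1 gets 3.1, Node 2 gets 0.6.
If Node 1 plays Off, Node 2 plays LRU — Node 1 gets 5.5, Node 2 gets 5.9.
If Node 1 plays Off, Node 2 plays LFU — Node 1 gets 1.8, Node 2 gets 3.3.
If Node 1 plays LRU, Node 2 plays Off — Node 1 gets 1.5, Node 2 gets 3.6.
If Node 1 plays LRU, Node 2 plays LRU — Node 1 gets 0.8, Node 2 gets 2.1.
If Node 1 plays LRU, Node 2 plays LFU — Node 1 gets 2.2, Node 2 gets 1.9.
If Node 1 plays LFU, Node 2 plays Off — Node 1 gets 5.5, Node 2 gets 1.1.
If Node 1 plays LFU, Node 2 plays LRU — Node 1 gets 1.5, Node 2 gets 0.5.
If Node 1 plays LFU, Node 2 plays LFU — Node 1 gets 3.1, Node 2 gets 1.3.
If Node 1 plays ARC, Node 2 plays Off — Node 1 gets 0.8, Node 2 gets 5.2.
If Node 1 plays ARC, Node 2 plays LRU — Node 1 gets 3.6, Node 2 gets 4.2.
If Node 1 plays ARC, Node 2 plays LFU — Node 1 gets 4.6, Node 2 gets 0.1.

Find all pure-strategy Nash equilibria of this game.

Check each profile: it is a Nash equilibrium iff no player can strictly gain by switching unilaterally.
(Off, Off): Node 1 can switch to LFU (3.1 → 5.5). Not NE.
(Off, LRU): Node 1 gets 5.5, best alternative 3.6; Node 2 gets 5.9, best alternative 3.3. No profitable deviation — NE.
(Off, LFU): Node 1 can switch to LRU (1.8 → 2.2). Not NE.
(LRU, Off): Node 1 can switch to Off (1.5 → 3.1). Not NE.
(LRU, LRU): Node 1 can switch to Off (0.8 → 5.5). Not NE.
(LRU, LFU): Node 1 can switch to LFU (2.2 → 3.1). Not NE.
(LFU, Off): Node 2 can switch to LFU (1.1 → 1.3). Not NE.
(LFU, LRU): Node 1 can switch to Off (1.5 → 5.5). Not NE.
(LFU, LFU): Node 1 can switch to ARC (3.1 → 4.6). Not NE.
(ARC, Off): Node 1 can switch to Off (0.8 → 3.1). Not NE.
(ARC, LRU): Node 1 can switch to Off (3.6 → 5.5). Not NE.
(ARC, LFU): Node 2 can switch to Off (0.1 → 5.2). Not NE.

Pure NE: (Off, LRU)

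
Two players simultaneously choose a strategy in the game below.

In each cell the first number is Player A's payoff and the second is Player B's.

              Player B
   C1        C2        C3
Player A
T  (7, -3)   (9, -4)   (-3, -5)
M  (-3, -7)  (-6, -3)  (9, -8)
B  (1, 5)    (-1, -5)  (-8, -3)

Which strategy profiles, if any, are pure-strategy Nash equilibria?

(T, C1)

Player A against C1: payoffs 7, -3, 1 → best response T.
Player A against C2: payoffs 9, -6, -1 → best response T.
Player A against C3: payoffs -3, 9, -8 → best response M.
Player B against T: payoffs -3, -4, -5 → best response C1.
Player B against M: payoffs -7, -3, -8 → best response C2.
Player B against B: payoffs 5, -5, -3 → best response C1.
Mutual best responses: (T, C1).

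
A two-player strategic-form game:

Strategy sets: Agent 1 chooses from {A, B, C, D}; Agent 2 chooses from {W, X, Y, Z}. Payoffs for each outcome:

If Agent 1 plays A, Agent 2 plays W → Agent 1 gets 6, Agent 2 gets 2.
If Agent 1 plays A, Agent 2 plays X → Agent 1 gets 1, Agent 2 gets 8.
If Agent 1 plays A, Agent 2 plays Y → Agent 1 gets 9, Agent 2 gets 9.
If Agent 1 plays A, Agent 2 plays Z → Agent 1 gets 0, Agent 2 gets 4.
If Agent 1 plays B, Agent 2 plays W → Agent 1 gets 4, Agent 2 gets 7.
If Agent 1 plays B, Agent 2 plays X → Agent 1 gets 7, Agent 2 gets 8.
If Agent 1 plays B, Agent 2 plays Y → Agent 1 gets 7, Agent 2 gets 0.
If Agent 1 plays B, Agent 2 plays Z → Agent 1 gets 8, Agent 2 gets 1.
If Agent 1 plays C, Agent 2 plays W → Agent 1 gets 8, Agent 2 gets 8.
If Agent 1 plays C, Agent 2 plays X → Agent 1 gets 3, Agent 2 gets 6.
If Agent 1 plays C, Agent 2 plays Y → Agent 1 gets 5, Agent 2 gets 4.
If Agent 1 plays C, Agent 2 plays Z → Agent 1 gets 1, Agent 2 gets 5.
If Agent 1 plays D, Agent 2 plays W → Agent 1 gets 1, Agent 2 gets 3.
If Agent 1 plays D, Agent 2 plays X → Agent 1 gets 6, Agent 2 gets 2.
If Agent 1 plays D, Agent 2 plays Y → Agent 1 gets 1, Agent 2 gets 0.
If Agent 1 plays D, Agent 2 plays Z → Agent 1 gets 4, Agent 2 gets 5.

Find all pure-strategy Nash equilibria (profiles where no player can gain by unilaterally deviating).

Agent 1 against W: payoffs 6, 4, 8, 1 → best response C.
Agent 1 against X: payoffs 1, 7, 3, 6 → best response B.
Agent 1 against Y: payoffs 9, 7, 5, 1 → best response A.
Agent 1 against Z: payoffs 0, 8, 1, 4 → best response B.
Agent 2 against A: payoffs 2, 8, 9, 4 → best response Y.
Agent 2 against B: payoffs 7, 8, 0, 1 → best response X.
Agent 2 against C: payoffs 8, 6, 4, 5 → best response W.
Agent 2 against D: payoffs 3, 2, 0, 5 → best response Z.
Mutual best responses: (A, Y); (B, X); (C, W).

(A, Y), (B, X), (C, W)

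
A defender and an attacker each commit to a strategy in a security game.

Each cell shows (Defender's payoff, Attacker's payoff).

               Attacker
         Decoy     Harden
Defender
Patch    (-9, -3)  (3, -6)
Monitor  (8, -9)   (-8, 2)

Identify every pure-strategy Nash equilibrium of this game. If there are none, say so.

Defender against Decoy: payoffs -9, 8 → best response Monitor.
Defender against Harden: payoffs 3, -8 → best response Patch.
Attacker against Patch: payoffs -3, -6 → best response Decoy.
Attacker against Monitor: payoffs -9, 2 → best response Harden.
No profile is a mutual best response for all players.

none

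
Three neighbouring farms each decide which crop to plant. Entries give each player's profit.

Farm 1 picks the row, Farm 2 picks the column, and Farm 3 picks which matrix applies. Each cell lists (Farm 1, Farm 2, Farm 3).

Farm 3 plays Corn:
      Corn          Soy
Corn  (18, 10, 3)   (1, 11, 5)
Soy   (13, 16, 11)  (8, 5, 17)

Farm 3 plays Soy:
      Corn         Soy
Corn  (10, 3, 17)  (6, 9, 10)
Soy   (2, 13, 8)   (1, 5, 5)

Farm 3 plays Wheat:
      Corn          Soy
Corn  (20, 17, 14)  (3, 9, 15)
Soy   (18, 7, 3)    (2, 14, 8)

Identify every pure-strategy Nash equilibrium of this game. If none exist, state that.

Mark each player's best response to every combination of opponents' strategies; a profile where every player is best-responding is a pure Nash equilibrium.
Farm 1 against (Corn, Corn): payoffs 18, 13 → best response Corn.
Farm 1 against (Corn, Soy): payoffs 10, 2 → best response Corn.
Farm 1 against (Corn, Wheat): payoffs 20, 18 → best response Corn.
Farm 1 against (Soy, Corn): payoffs 1, 8 → best response Soy.
Farm 1 against (Soy, Soy): payoffs 6, 1 → best response Corn.
Farm 1 against (Soy, Wheat): payoffs 3, 2 → best response Corn.
Farm 2 against (Corn, Corn): payoffs 10, 11 → best response Soy.
Farm 2 against (Corn, Soy): payoffs 3, 9 → best response Soy.
Farm 2 against (Corn, Wheat): payoffs 17, 9 → best response Corn.
Farm 2 against (Soy, Corn): payoffs 16, 5 → best response Corn.
Farm 2 against (Soy, Soy): payoffs 13, 5 → best response Corn.
Farm 2 against (Soy, Wheat): payoffs 7, 14 → best response Soy.
Farm 3 against (Corn, Corn): payoffs 3, 17, 14 → best response Soy.
Farm 3 against (Corn, Soy): payoffs 5, 10, 15 → best response Wheat.
Farm 3 against (Soy, Corn): payoffs 11, 8, 3 → best response Corn.
Farm 3 against (Soy, Soy): payoffs 17, 5, 8 → best response Corn.
No profile is a mutual best response for all players.

There is no pure-strategy Nash equilibrium.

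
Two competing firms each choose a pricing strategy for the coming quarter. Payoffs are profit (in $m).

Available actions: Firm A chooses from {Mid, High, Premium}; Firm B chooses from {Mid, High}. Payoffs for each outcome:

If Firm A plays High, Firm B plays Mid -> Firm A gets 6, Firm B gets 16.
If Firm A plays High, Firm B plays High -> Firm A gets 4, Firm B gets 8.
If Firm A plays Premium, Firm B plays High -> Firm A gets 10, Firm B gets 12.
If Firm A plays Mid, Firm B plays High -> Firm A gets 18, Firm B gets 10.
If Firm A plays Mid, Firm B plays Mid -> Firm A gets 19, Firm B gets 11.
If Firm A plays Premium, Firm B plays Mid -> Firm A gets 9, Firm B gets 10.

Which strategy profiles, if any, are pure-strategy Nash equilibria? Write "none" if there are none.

For each strategy profile, look for a profitable unilateral deviation.
(Mid, Mid): Firm A gets 19, best alternative 9; Firm B gets 11, best alternative 10. No profitable deviation — NE.
(Mid, High): Firm B can switch to Mid (10 → 11). Not NE.
(High, Mid): Firm A can switch to Mid (6 → 19). Not NE.
(High, High): Firm A can switch to Mid (4 → 18). Not NE.
(Premium, Mid): Firm A can switch to Mid (9 → 19). Not NE.
(Premium, High): Firm A can switch to Mid (10 → 18). Not NE.

(Mid, Mid)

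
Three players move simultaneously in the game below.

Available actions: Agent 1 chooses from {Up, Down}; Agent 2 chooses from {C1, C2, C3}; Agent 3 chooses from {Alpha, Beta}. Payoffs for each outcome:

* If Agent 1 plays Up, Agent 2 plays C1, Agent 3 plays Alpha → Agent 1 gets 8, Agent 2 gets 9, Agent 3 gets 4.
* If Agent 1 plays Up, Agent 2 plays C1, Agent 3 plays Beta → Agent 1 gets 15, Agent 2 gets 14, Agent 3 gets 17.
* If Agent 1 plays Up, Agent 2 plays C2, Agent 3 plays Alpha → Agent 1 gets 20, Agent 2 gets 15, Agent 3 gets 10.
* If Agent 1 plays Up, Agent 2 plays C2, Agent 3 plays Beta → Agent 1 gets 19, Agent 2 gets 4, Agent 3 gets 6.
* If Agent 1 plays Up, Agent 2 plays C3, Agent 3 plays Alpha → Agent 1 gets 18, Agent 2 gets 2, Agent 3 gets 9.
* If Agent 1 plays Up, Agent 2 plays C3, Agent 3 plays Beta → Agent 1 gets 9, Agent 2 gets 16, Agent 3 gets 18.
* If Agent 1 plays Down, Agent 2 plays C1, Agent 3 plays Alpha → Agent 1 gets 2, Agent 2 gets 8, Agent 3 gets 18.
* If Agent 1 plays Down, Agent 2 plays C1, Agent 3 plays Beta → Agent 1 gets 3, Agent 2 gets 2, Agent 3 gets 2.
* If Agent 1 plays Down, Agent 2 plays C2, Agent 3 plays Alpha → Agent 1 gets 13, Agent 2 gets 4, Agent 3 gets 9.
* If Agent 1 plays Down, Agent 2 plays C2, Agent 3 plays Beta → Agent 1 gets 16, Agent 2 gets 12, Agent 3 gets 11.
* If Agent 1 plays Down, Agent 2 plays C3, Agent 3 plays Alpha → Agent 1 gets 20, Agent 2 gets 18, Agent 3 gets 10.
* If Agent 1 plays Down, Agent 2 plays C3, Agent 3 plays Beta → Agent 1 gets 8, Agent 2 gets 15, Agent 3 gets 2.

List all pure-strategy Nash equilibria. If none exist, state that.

Agent 1 against (C1, Alpha): payoffs 8, 2 → best response Up.
Agent 1 against (C1, Beta): payoffs 15, 3 → best response Up.
Agent 1 against (C2, Alpha): payoffs 20, 13 → best response Up.
Agent 1 against (C2, Beta): payoffs 19, 16 → best response Up.
Agent 1 against (C3, Alpha): payoffs 18, 20 → best response Down.
Agent 1 against (C3, Beta): payoffs 9, 8 → best response Up.
Agent 2 against (Up, Alpha): payoffs 9, 15, 2 → best response C2.
Agent 2 against (Up, Beta): payoffs 14, 4, 16 → best response C3.
Agent 2 against (Down, Alpha): payoffs 8, 4, 18 → best response C3.
Agent 2 against (Down, Beta): payoffs 2, 12, 15 → best response C3.
Agent 3 against (Up, C1): payoffs 4, 17 → best response Beta.
Agent 3 against (Up, C2): payoffs 10, 6 → best response Alpha.
Agent 3 against (Up, C3): payoffs 9, 18 → best response Beta.
Agent 3 against (Down, C1): payoffs 18, 2 → best response Alpha.
Agent 3 against (Down, C2): payoffs 9, 11 → best response Beta.
Agent 3 against (Down, C3): payoffs 10, 2 → best response Alpha.
Mutual best responses: (Up, C2, Alpha); (Up, C3, Beta); (Down, C3, Alpha).

Pure-strategy Nash equilibria: (Up, C2, Alpha), (Up, C3, Beta), (Down, C3, Alpha)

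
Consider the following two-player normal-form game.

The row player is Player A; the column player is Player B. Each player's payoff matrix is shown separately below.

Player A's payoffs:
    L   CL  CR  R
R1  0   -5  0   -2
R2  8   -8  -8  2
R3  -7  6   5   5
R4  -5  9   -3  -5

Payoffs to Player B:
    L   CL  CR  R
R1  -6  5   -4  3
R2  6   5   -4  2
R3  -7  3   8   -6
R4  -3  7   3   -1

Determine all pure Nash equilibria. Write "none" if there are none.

The pure Nash equilibria are (R2, L); (R3, CR); (R4, CL).

Player A against L: payoffs 0, 8, -7, -5 → best response R2.
Player A against CL: payoffs -5, -8, 6, 9 → best response R4.
Player A against CR: payoffs 0, -8, 5, -3 → best response R3.
Player A against R: payoffs -2, 2, 5, -5 → best response R3.
Player B against R1: payoffs -6, 5, -4, 3 → best response CL.
Player B against R2: payoffs 6, 5, -4, 2 → best response L.
Player B against R3: payoffs -7, 3, 8, -6 → best response CR.
Player B against R4: payoffs -3, 7, 3, -1 → best response CL.
Mutual best responses: (R2, L); (R3, CR); (R4, CL).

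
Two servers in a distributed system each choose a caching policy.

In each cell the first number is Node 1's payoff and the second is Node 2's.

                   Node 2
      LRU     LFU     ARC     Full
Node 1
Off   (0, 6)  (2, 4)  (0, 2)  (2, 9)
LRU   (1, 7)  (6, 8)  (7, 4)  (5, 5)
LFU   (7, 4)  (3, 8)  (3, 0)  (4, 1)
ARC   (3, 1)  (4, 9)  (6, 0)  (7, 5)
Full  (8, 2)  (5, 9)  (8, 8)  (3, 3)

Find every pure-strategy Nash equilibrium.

(LRU, LFU)

(Off, LRU): Node 1 can switch to LRU (0 → 1). Not NE.
(Off, LFU): Node 1 can switch to LRU (2 → 6). Not NE.
(Off, ARC): Node 1 can switch to LRU (0 → 7). Not NE.
(Off, Full): Node 1 can switch to LRU (2 → 5). Not NE.
(LRU, LRU): Node 1 can switch to LFU (1 → 7). Not NE.
(LRU, LFU): Node 1 gets 6, best alternative 5; Node 2 gets 8, best alternative 7. No profitable deviation — NE.
(LRU, ARC): Node 1 can switch to Full (7 → 8). Not NE.
(LRU, Full): Node 1 can switch to ARC (5 → 7). Not NE.
(LFU, LRU): Node 1 can switch to Full (7 → 8). Not NE.
(The remaining 11 profiles each have a profitable deviation by the same check.)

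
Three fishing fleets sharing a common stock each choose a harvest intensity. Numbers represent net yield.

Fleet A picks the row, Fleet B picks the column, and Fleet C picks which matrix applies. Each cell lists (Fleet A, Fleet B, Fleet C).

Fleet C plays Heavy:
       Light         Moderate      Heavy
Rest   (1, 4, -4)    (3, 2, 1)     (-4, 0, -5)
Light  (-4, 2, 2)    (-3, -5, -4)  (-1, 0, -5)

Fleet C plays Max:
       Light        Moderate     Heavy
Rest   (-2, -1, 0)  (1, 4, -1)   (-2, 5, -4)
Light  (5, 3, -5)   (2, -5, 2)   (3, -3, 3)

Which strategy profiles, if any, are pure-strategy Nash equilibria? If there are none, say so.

There is no pure-strategy Nash equilibrium.

Mark each player's best response to every combination of opponents' strategies; a profile where every player is best-responding is a pure Nash equilibrium.
Fleet A against (Light, Heavy): payoffs 1, -4 → best response Rest.
Fleet A against (Light, Max): payoffs -2, 5 → best response Light.
Fleet A against (Moderate, Heavy): payoffs 3, -3 → best response Rest.
Fleet A against (Moderate, Max): payoffs 1, 2 → best response Light.
Fleet A against (Heavy, Heavy): payoffs -4, -1 → best response Light.
Fleet A against (Heavy, Max): payoffs -2, 3 → best response Light.
Fleet B against (Rest, Heavy): payoffs 4, 2, 0 → best response Light.
Fleet B against (Rest, Max): payoffs -1, 4, 5 → best response Heavy.
Fleet B against (Light, Heavy): payoffs 2, -5, 0 → best response Light.
Fleet B against (Light, Max): payoffs 3, -5, -3 → best response Light.
Fleet C against (Rest, Light): payoffs -4, 0 → best response Max.
Fleet C against (Rest, Moderate): payoffs 1, -1 → best response Heavy.
Fleet C against (Rest, Heavy): payoffs -5, -4 → best response Max.
Fleet C against (Light, Light): payoffs 2, -5 → best response Heavy.
Fleet C against (Light, Moderate): payoffs -4, 2 → best response Max.
Fleet C against (Light, Heavy): payoffs -5, 3 → best response Max.
No profile is a mutual best response for all players.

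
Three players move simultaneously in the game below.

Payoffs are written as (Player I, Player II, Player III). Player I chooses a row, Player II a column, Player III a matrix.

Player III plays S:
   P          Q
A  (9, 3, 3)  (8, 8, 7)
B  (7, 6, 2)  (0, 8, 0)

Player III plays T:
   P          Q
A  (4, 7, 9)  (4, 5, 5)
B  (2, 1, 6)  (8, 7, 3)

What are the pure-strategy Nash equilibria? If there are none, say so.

Check each profile: it is a Nash equilibrium iff no player can strictly gain by switching unilaterally.
(A, P, S): Player II can switch to Q (3 → 8). Not NE.
(A, P, T): Player I gets 4, best alternative 2; Player II gets 7, best alternative 5; Player III gets 9, best alternative 3. No profitable deviation — NE.
(A, Q, S): Player I gets 8, best alternative 0; Player II gets 8, best alternative 3; Player III gets 7, best alternative 5. No profitable deviation — NE.
(A, Q, T): Player I can switch to B (4 → 8). Not NE.
(B, P, S): Player I can switch to A (7 → 9). Not NE.
(B, P, T): Player I can switch to A (2 → 4). Not NE.
(B, Q, S): Player I can switch to A (0 → 8). Not NE.
(B, Q, T): Player I gets 8, best alternative 4; Player II gets 7, best alternative 1; Player III gets 3, best alternative 0. No profitable deviation — NE.

Pure-strategy Nash equilibria: (A, P, T) and (A, Q, S) and (B, Q, T)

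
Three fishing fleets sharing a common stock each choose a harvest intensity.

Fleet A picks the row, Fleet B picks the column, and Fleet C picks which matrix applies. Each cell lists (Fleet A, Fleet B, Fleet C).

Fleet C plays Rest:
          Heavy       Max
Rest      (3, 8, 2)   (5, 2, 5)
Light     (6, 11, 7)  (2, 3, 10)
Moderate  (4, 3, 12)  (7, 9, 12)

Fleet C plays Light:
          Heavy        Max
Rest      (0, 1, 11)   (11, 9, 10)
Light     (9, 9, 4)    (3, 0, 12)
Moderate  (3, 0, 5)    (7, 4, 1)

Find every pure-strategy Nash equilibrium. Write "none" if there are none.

Fleet A against (Heavy, Rest): payoffs 3, 6, 4 → best response Light.
Fleet A against (Heavy, Light): payoffs 0, 9, 3 → best response Light.
Fleet A against (Max, Rest): payoffs 5, 2, 7 → best response Moderate.
Fleet A against (Max, Light): payoffs 11, 3, 7 → best response Rest.
Fleet B against (Rest, Rest): payoffs 8, 2 → best response Heavy.
Fleet B against (Rest, Light): payoffs 1, 9 → best response Max.
Fleet B against (Light, Rest): payoffs 11, 3 → best response Heavy.
Fleet B against (Light, Light): payoffs 9, 0 → best response Heavy.
Fleet B against (Moderate, Rest): payoffs 3, 9 → best response Max.
Fleet B against (Moderate, Light): payoffs 0, 4 → best response Max.
Fleet C against (Rest, Heavy): payoffs 2, 11 → best response Light.
Fleet C against (Rest, Max): payoffs 5, 10 → best response Light.
Fleet C against (Light, Heavy): payoffs 7, 4 → best response Rest.
Fleet C against (Light, Max): payoffs 10, 12 → best response Light.
Fleet C against (Moderate, Heavy): payoffs 12, 5 → best response Rest.
Fleet C against (Moderate, Max): payoffs 12, 1 → best response Rest.
Mutual best responses: (Rest, Max, Light); (Light, Heavy, Rest); (Moderate, Max, Rest).

(Rest, Max, Light), (Light, Heavy, Rest), (Moderate, Max, Rest)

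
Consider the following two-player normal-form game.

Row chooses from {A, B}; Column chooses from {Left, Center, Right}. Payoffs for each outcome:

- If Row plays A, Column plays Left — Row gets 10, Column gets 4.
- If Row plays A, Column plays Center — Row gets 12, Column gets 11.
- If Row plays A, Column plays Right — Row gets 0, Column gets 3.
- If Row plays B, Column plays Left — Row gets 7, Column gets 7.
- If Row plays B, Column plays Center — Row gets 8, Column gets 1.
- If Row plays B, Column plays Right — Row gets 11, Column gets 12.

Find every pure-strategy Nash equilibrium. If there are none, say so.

Check each profile: it is a Nash equilibrium iff no player can strictly gain by switching unilaterally.
(A, Left): Column can switch to Center (4 → 11). Not NE.
(A, Center): Row gets 12, best alternative 8; Column gets 11, best alternative 4. No profitable deviation — NE.
(A, Right): Row can switch to B (0 → 11). Not NE.
(B, Left): Row can switch to A (7 → 10). Not NE.
(B, Center): Row can switch to A (8 → 12). Not NE.
(B, Right): Row gets 11, best alternative 0; Column gets 12, best alternative 7. No profitable deviation — NE.

Pure-strategy Nash equilibria: (A, Center); (B, Right)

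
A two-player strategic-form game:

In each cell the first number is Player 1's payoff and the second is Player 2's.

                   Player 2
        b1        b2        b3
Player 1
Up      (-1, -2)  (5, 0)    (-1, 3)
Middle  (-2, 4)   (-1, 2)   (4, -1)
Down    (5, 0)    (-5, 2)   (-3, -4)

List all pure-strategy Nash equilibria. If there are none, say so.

No pure-strategy Nash equilibrium.

Player 1 against b1: payoffs -1, -2, 5 → best response Down.
Player 1 against b2: payoffs 5, -1, -5 → best response Up.
Player 1 against b3: payoffs -1, 4, -3 → best response Middle.
Player 2 against Up: payoffs -2, 0, 3 → best response b3.
Player 2 against Middle: payoffs 4, 2, -1 → best response b1.
Player 2 against Down: payoffs 0, 2, -4 → best response b2.
No profile is a mutual best response for all players.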